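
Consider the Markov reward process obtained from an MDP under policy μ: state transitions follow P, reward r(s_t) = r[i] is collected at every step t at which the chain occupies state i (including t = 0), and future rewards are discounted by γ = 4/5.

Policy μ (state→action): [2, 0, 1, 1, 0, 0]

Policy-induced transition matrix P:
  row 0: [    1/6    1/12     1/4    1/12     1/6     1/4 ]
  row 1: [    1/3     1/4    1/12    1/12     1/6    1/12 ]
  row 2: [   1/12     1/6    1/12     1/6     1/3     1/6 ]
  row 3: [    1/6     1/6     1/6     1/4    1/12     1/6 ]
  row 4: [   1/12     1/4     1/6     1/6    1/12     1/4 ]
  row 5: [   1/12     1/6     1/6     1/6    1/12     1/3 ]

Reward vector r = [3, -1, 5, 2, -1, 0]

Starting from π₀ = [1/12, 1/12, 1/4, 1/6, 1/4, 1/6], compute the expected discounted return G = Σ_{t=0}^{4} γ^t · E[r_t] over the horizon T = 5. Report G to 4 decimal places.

t=0: π = [0.0833, 0.0833, 0.2500, 0.1667, 0.2500, 0.1667], E[r] = 1.5000, γ^t·E[r] = 1.500000, running G = 1.500000
t=1: π = [0.1250, 0.1875, 0.1458, 0.1667, 0.1597, 0.2153], E[r] = 1.0903, γ^t·E[r] = 0.872222, running G = 2.372222
t=2: π = [0.1545, 0.1852, 0.1493, 0.1545, 0.1458, 0.2106], E[r] = 1.1881, γ^t·E[r] = 0.760370, running G = 3.132593
t=3: π = [0.1554, 0.1814, 0.1517, 0.1512, 0.1490, 0.2114], E[r] = 1.1966, γ^t·E[r] = 0.612667, running G = 3.745259
t=4: π = [0.1542, 0.1812, 0.1519, 0.1512, 0.1493, 0.2121], E[r] = 1.1938, γ^t·E[r] = 0.488999, running G = 4.234258

G = 4.2343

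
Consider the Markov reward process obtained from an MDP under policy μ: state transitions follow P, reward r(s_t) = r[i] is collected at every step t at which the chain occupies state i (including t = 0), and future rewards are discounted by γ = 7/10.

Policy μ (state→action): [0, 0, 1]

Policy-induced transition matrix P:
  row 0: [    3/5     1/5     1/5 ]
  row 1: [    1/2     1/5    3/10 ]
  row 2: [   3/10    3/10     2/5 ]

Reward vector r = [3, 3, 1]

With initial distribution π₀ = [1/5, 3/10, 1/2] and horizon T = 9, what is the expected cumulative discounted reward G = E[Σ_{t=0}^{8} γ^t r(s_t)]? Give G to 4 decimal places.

G = 7.2849

t=0: π = [0.2000, 0.3000, 0.5000], E[r] = 2.0000, γ^t·E[r] = 2.000000, running G = 2.000000
t=1: π = [0.4200, 0.2500, 0.3300], E[r] = 2.3400, γ^t·E[r] = 1.638000, running G = 3.638000
t=2: π = [0.4760, 0.2330, 0.2910], E[r] = 2.4180, γ^t·E[r] = 1.184820, running G = 4.822820
t=3: π = [0.4894, 0.2291, 0.2815], E[r] = 2.4370, γ^t·E[r] = 0.835891, running G = 5.658711
t=4: π = [0.4926, 0.2282, 0.2792], E[r] = 2.4416, γ^t·E[r] = 0.586223, running G = 6.244934
t=5: π = [0.4934, 0.2279, 0.2787], E[r] = 2.4427, γ^t·E[r] = 0.410542, running G = 6.655477
t=6: π = [0.4936, 0.2279, 0.2785], E[r] = 2.4430, γ^t·E[r] = 0.287411, running G = 6.942888
t=7: π = [0.4937, 0.2279, 0.2785], E[r] = 2.4430, γ^t·E[r] = 0.201193, running G = 7.144081
t=8: π = [0.4937, 0.2278, 0.2785], E[r] = 2.4430, γ^t·E[r] = 0.140836, running G = 7.284917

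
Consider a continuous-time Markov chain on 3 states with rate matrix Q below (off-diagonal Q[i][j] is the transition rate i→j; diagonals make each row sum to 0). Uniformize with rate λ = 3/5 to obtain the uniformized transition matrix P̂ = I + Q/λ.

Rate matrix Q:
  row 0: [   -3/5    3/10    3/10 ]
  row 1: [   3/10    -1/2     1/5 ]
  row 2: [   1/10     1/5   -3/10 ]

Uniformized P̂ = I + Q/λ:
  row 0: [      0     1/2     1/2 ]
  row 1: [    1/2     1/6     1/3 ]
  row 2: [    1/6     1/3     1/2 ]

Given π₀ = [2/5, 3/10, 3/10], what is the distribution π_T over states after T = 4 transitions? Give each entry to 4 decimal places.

t=0: π = [0.4000, 0.3000, 0.3000]
t=1: π = [0.2000, 0.3500, 0.4500]
t=2: π = [0.2500, 0.3083, 0.4417]
t=3: π = [0.2278, 0.3236, 0.4486]
t=4: π = [0.2366, 0.3174, 0.4461]

π = [0.2366, 0.3174, 0.4461]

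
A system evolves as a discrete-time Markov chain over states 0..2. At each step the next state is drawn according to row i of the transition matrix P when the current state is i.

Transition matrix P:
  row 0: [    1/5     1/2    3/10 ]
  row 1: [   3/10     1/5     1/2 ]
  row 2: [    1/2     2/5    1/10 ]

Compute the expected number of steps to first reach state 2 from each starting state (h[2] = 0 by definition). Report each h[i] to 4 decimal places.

h = [2.6531, 2.2449, 0.0000]

First-step conditioning: h[2] = 0; for i ≠ 2, h[i] = 1 + Σ_k P[i][k]·h[k].
  h[0] = 1 + 1/5·h[0] + 1/2·h[1]
  h[1] = 1 + 3/10·h[0] + 1/5·h[1]
Solving the 2×2 linear system over states ≠ 2 gives exactly h = [130/49, 110/49, 0] (h[2] = 0 is the target).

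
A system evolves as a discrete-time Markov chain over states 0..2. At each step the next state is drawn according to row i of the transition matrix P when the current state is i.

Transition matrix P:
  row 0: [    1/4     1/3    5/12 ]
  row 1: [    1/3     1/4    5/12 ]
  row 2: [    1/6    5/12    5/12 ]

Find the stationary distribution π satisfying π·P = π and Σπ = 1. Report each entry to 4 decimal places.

Balance equations π_j = Σ_i π_i·P[i][j]:
  π_0 = 1/4·π_0 + 1/3·π_1 + 1/6·π_2
  π_1 = 1/3·π_0 + 1/4·π_1 + 5/12·π_2
  normalize: π_0 + π_1 + π_2 = 1
Solving the linear system gives exactly π = [19/78, 53/156, 5/12].

π = [0.2436, 0.3397, 0.4167]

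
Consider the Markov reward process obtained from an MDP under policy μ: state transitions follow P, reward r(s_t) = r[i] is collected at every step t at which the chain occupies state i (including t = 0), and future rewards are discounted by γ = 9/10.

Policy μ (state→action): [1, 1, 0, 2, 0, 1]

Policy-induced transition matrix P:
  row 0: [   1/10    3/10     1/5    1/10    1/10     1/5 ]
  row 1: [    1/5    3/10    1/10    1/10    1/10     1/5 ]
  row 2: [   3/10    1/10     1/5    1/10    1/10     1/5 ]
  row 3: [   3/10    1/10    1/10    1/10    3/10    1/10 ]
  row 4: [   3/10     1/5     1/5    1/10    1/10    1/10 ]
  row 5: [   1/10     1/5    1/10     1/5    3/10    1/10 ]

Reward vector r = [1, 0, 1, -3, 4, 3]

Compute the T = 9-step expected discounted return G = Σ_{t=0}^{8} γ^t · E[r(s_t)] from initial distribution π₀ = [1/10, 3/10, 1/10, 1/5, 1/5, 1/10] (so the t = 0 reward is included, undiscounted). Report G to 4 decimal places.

t=0: π = [0.1000, 0.3000, 0.1000, 0.2000, 0.2000, 0.1000], E[r] = 0.7000, γ^t·E[r] = 0.700000, running G = 0.700000
t=1: π = [0.2300, 0.2100, 0.1400, 0.1100, 0.1600, 0.1500], E[r] = 1.1300, γ^t·E[r] = 1.017000, running G = 1.717000
t=2: π = [0.2030, 0.2190, 0.1530, 0.1150, 0.1520, 0.1580], E[r] = 1.0930, γ^t·E[r] = 0.885330, running G = 2.602330
t=3: π = [0.2059, 0.2154, 0.1508, 0.1158, 0.1546, 0.1575], E[r] = 1.1002, γ^t·E[r] = 0.802046, running G = 3.404376
t=4: π = [0.2058, 0.2155, 0.1511, 0.1158, 0.1547, 0.1572], E[r] = 1.0999, γ^t·E[r] = 0.721664, running G = 4.126040
t=5: π = [0.2059, 0.2154, 0.1512, 0.1157, 0.1546, 0.1572], E[r] = 1.0999, γ^t·E[r] = 0.649498, running G = 4.775538
t=6: π = [0.2058, 0.2154, 0.1512, 0.1157, 0.1546, 0.1572], E[r] = 1.0999, γ^t·E[r] = 0.584547, running G = 5.360085
t=7: π = [0.2058, 0.2154, 0.1512, 0.1157, 0.1546, 0.1572], E[r] = 1.0999, γ^t·E[r] = 0.526094, running G = 5.886179
t=8: π = [0.2058, 0.2154, 0.1512, 0.1157, 0.1546, 0.1572], E[r] = 1.0999, γ^t·E[r] = 0.473484, running G = 6.359664

G = 6.3597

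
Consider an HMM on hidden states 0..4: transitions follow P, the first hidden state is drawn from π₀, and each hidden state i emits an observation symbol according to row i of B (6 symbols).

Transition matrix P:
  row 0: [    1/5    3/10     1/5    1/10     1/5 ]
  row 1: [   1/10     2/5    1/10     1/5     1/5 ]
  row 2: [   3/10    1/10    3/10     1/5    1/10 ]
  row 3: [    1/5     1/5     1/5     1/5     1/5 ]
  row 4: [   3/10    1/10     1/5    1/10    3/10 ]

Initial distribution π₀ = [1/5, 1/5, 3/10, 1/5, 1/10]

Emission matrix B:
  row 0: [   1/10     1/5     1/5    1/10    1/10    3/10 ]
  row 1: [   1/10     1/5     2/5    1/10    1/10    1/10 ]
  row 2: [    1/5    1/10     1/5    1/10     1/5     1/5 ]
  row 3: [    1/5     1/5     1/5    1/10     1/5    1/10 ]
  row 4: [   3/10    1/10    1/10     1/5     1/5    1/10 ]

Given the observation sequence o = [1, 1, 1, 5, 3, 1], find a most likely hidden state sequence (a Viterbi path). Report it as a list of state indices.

t=0: δ = [4.000e-02, 4.000e-02, 3.000e-02, 4.000e-02, 1.000e-02]  (obs o_0=1)
t=1: δ = [1.800e-03, 3.200e-03, 9.000e-04, 1.600e-03, 8.000e-04]  ψ = [2, 1, 2, 1, 0]  (obs o_1=1)
t=2: δ = [7.200e-05, 2.560e-04, 3.600e-05, 1.280e-04, 6.400e-05]  ψ = [0, 1, 0, 1, 1]  (obs o_2=1)
t=3: δ = [7.680e-06, 1.024e-05, 5.120e-06, 5.120e-06, 5.120e-06]  ψ = [1, 1, 1, 1, 1]  (obs o_3=5)
t=4: δ = [1.536e-07, 4.096e-07, 1.536e-07, 2.048e-07, 4.096e-07]  ψ = [0, 1, 0, 1, 1]  (obs o_4=3)
t=5: δ = [2.458e-08, 3.277e-08, 8.192e-09, 1.638e-08, 1.229e-08]  ψ = [4, 1, 4, 1, 4]  (obs o_5=1)
backtrack: best end state = 1; path = [1, 1, 1, 1, 1, 1]

path = [1, 1, 1, 1, 1, 1]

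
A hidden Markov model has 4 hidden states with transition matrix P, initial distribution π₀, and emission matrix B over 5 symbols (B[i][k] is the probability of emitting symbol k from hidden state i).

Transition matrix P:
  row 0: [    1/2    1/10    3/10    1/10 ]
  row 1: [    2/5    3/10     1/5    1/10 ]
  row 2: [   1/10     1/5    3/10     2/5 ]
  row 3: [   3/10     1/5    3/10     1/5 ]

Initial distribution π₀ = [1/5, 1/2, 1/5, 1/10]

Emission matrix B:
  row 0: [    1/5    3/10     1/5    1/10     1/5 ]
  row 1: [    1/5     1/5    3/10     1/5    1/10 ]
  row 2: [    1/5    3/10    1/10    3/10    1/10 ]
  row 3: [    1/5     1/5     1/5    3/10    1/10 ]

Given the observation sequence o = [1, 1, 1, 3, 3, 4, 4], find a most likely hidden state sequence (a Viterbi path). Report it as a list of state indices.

path = [1, 0, 0, 2, 3, 0, 0]

t=0: δ = [6.000e-02, 1.000e-01, 6.000e-02, 2.000e-02]  (obs o_0=1)
t=1: δ = [1.200e-02, 6.000e-03, 6.000e-03, 4.800e-03]  ψ = [1, 1, 1, 2]  (obs o_1=1)
t=2: δ = [1.800e-03, 3.600e-04, 1.080e-03, 4.800e-04]  ψ = [0, 1, 0, 2]  (obs o_2=1)
t=3: δ = [9.000e-05, 4.320e-05, 1.620e-04, 1.296e-04]  ψ = [0, 2, 0, 2]  (obs o_3=3)
t=4: δ = [4.500e-06, 6.480e-06, 1.458e-05, 1.944e-05]  ψ = [0, 2, 2, 2]  (obs o_4=3)
t=5: δ = [1.166e-06, 3.888e-07, 5.832e-07, 5.832e-07]  ψ = [3, 3, 3, 2]  (obs o_5=4)
t=6: δ = [1.166e-07, 1.166e-08, 3.499e-08, 2.333e-08]  ψ = [0, 0, 0, 2]  (obs o_6=4)
backtrack: best end state = 0; path = [1, 0, 0, 2, 3, 0, 0]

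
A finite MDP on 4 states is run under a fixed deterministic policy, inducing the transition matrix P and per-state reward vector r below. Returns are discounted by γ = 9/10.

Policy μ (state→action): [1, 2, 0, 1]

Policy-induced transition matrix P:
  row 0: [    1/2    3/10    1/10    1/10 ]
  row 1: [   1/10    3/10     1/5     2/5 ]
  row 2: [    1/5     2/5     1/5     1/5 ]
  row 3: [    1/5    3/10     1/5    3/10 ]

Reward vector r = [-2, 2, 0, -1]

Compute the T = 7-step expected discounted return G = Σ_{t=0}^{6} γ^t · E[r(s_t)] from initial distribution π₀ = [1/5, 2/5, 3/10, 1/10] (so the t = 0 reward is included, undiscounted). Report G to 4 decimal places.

G = -0.1029

t=0: π = [0.2000, 0.4000, 0.3000, 0.1000], E[r] = 0.3000, γ^t·E[r] = 0.300000, running G = 0.300000
t=1: π = [0.2200, 0.3300, 0.1800, 0.2700], E[r] = -0.0500, γ^t·E[r] = -0.045000, running G = 0.255000
t=2: π = [0.2330, 0.3180, 0.1780, 0.2710], E[r] = -0.1010, γ^t·E[r] = -0.081810, running G = 0.173190
t=3: π = [0.2381, 0.3178, 0.1767, 0.2674], E[r] = -0.1080, γ^t·E[r] = -0.078732, running G = 0.094458
t=4: π = [0.2397, 0.3177, 0.1762, 0.2665], E[r] = -0.1105, γ^t·E[r] = -0.072466, running G = 0.021992
t=5: π = [0.2401, 0.3176, 0.1760, 0.2662], E[r] = -0.1112, γ^t·E[r] = -0.065684, running G = -0.043692
t=6: π = [0.2403, 0.3176, 0.1760, 0.2661], E[r] = -0.1115, γ^t·E[r] = -0.059244, running G = -0.102936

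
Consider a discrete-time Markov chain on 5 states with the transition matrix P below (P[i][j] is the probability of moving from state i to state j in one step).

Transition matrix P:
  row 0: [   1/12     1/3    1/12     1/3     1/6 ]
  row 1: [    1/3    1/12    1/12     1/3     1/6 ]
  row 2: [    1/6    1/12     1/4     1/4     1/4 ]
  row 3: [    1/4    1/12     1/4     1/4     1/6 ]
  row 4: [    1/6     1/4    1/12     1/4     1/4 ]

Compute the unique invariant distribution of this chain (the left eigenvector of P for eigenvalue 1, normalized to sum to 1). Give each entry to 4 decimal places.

π = [0.2010, 0.1663, 0.1561, 0.2806, 0.1960]

Balance equations π_j = Σ_i π_i·P[i][j]:
  π_0 = 1/12·π_0 + 1/3·π_1 + 1/6·π_2 + 1/4·π_3 + 1/6·π_4
  π_1 = 1/3·π_0 + 1/12·π_1 + 1/12·π_2 + 1/12·π_3 + 1/4·π_4
  π_2 = 1/12·π_0 + 1/12·π_1 + 1/4·π_2 + 1/4·π_3 + 1/12·π_4
  π_3 = 1/3·π_0 + 1/3·π_1 + 1/4·π_2 + 1/4·π_3 + 1/4·π_4
  normalize: π_0 + π_1 + π_2 + π_3 + π_4 = 1
Solving the linear system gives exactly π = [2192/10905, 1813/10905, 227/1454, 204/727, 285/1454].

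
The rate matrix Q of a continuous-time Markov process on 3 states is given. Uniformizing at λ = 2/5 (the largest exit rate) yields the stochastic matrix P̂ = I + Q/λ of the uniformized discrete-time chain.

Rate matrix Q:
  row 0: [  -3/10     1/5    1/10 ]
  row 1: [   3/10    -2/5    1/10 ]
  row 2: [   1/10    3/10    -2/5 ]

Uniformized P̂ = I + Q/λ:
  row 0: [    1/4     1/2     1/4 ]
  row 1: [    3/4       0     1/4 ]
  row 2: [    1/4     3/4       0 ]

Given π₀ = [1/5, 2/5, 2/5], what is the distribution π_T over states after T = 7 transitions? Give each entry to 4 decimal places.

π = [0.4321, 0.3680, 0.2000]

t=0: π = [0.2000, 0.4000, 0.4000]
t=1: π = [0.4500, 0.4000, 0.1500]
t=2: π = [0.4500, 0.3375, 0.2125]
t=3: π = [0.4188, 0.3844, 0.1969]
t=4: π = [0.4422, 0.3570, 0.2008]
t=5: π = [0.4285, 0.3717, 0.1998]
t=6: π = [0.4358, 0.3641, 0.2000]
t=7: π = [0.4321, 0.3680, 0.2000]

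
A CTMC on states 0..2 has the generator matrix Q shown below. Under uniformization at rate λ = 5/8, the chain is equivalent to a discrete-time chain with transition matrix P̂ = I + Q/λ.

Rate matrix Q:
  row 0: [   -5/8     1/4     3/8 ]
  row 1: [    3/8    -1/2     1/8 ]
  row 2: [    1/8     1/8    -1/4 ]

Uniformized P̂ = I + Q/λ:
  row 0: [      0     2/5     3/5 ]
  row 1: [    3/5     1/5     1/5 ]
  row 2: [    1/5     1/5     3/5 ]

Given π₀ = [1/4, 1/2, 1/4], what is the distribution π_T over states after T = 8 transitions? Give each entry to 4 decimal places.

t=0: π = [0.2500, 0.5000, 0.2500]
t=1: π = [0.3500, 0.2500, 0.4000]
t=2: π = [0.2300, 0.2700, 0.5000]
t=3: π = [0.2620, 0.2460, 0.4920]
t=4: π = [0.2460, 0.2524, 0.5016]
t=5: π = [0.2518, 0.2492, 0.4990]
t=6: π = [0.2493, 0.2504, 0.5003]
t=7: π = [0.2503, 0.2499, 0.4999]
t=8: π = [0.2499, 0.2501, 0.5001]

π = [0.2499, 0.2501, 0.5001]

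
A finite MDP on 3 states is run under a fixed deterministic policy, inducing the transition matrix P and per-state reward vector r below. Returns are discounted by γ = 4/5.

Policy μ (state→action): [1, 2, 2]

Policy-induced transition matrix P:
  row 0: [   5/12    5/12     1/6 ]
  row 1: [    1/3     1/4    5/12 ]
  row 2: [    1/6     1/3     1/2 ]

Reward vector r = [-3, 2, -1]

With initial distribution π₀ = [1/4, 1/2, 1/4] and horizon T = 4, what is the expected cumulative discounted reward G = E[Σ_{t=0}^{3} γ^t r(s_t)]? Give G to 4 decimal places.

t=0: π = [0.2500, 0.5000, 0.2500], E[r] = 0.0000, γ^t·E[r] = 0.000000, running G = 0.000000
t=1: π = [0.3125, 0.3125, 0.3750], E[r] = -0.6875, γ^t·E[r] = -0.550000, running G = -0.550000
t=2: π = [0.2969, 0.3333, 0.3698], E[r] = -0.5938, γ^t·E[r] = -0.380000, running G = -0.930000
t=3: π = [0.2964, 0.3303, 0.3733], E[r] = -0.6020, γ^t·E[r] = -0.308222, running G = -1.238222

G = -1.2382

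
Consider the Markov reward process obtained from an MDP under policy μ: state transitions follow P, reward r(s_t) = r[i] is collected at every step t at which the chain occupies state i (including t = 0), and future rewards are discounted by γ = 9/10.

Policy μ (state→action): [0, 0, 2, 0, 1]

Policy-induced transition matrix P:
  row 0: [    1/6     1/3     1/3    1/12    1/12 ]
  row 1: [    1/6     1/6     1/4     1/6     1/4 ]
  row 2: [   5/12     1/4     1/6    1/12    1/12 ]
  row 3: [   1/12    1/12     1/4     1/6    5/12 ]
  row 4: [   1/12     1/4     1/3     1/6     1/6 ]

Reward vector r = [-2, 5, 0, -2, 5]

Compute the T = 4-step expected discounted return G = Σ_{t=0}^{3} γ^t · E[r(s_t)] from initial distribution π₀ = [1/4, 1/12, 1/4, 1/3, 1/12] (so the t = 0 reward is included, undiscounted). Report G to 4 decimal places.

G = 3.0939

t=0: π = [0.2500, 0.0833, 0.2500, 0.3333, 0.0833], E[r] = -0.3333, γ^t·E[r] = -0.333333, running G = -0.333333
t=1: π = [0.1944, 0.2083, 0.2569, 0.1250, 0.2153], E[r] = 1.4792, γ^t·E[r] = 1.331250, running G = 0.997917
t=2: π = [0.2025, 0.2280, 0.2627, 0.1291, 0.1777], E[r] = 1.3652, γ^t·E[r] = 1.105781, running G = 2.103698
t=3: π = [0.2068, 0.2264, 0.2598, 0.1279, 0.1792], E[r] = 1.3583, γ^t·E[r] = 0.990176, running G = 3.093874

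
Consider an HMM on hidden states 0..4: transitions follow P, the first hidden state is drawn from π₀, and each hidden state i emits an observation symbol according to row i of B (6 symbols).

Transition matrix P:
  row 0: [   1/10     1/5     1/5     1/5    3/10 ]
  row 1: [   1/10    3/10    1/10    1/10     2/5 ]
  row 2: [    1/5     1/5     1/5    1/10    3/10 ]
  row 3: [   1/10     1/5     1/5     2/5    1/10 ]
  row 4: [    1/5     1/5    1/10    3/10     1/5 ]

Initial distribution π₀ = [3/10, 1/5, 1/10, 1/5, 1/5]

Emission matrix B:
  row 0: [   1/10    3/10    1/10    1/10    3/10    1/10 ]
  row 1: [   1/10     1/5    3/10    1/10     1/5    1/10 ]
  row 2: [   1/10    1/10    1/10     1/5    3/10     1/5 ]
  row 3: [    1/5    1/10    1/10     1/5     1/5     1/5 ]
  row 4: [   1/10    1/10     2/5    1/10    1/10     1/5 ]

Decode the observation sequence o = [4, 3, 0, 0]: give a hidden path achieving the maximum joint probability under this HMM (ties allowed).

t=0: δ = [9.000e-02, 4.000e-02, 3.000e-02, 4.000e-02, 2.000e-02]  (obs o_0=4)
t=1: δ = [9.000e-04, 1.800e-03, 3.600e-03, 3.600e-03, 2.700e-03]  ψ = [0, 0, 0, 0, 0]  (obs o_1=3)
t=2: δ = [7.200e-05, 7.200e-05, 7.200e-05, 2.880e-04, 1.080e-04]  ψ = [2, 2, 2, 3, 2]  (obs o_2=0)
t=3: δ = [2.880e-06, 5.760e-06, 5.760e-06, 2.304e-05, 2.880e-06]  ψ = [3, 3, 3, 3, 1]  (obs o_3=0)
backtrack: best end state = 3; path = [0, 3, 3, 3]

path = [0, 3, 3, 3]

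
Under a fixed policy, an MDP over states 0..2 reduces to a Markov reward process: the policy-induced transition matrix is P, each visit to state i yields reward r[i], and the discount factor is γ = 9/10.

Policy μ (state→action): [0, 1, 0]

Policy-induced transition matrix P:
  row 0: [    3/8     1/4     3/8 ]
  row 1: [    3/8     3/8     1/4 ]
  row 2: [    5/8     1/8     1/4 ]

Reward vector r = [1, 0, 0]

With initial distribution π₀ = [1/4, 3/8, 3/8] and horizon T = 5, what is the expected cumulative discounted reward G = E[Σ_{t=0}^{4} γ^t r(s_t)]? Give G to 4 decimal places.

G = 1.6584

t=0: π = [0.2500, 0.3750, 0.3750], E[r] = 0.2500, γ^t·E[r] = 0.250000, running G = 0.250000
t=1: π = [0.4688, 0.2500, 0.2813], E[r] = 0.4688, γ^t·E[r] = 0.421875, running G = 0.671875
t=2: π = [0.4453, 0.2461, 0.3086], E[r] = 0.4453, γ^t·E[r] = 0.360703, running G = 1.032578
t=3: π = [0.4521, 0.2422, 0.3057], E[r] = 0.4521, γ^t·E[r] = 0.329616, running G = 1.362194
t=4: π = [0.4514, 0.2421, 0.3065], E[r] = 0.4514, γ^t·E[r] = 0.296174, running G = 1.658368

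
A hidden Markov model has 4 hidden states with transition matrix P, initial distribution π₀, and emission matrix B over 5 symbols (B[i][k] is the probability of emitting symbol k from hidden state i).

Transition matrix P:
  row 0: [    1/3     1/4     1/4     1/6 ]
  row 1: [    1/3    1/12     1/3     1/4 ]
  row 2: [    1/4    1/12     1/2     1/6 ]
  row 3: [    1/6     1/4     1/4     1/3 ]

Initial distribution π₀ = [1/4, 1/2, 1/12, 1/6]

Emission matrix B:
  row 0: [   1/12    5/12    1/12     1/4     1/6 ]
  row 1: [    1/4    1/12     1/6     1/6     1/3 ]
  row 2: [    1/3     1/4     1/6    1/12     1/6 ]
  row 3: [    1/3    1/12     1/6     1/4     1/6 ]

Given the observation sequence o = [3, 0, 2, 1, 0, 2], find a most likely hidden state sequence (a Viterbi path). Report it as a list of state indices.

path = [1, 2, 2, 2, 2, 2]

t=0: δ = [6.250e-02, 8.333e-02, 6.944e-03, 4.167e-02]  (obs o_0=3)
t=1: δ = [2.315e-03, 3.906e-03, 9.259e-03, 6.944e-03]  ψ = [1, 0, 1, 1]  (obs o_1=0)
t=2: δ = [1.929e-04, 2.894e-04, 7.716e-04, 3.858e-04]  ψ = [2, 3, 2, 3]  (obs o_2=2)
t=3: δ = [8.038e-05, 8.038e-06, 9.645e-05, 1.072e-05]  ψ = [2, 3, 2, 2]  (obs o_3=1)
t=4: δ = [2.233e-06, 5.023e-06, 1.608e-05, 5.358e-06]  ψ = [0, 0, 2, 2]  (obs o_4=0)
t=5: δ = [3.349e-07, 2.233e-07, 1.340e-06, 4.465e-07]  ψ = [2, 2, 2, 2]  (obs o_5=2)
backtrack: best end state = 2; path = [1, 2, 2, 2, 2, 2]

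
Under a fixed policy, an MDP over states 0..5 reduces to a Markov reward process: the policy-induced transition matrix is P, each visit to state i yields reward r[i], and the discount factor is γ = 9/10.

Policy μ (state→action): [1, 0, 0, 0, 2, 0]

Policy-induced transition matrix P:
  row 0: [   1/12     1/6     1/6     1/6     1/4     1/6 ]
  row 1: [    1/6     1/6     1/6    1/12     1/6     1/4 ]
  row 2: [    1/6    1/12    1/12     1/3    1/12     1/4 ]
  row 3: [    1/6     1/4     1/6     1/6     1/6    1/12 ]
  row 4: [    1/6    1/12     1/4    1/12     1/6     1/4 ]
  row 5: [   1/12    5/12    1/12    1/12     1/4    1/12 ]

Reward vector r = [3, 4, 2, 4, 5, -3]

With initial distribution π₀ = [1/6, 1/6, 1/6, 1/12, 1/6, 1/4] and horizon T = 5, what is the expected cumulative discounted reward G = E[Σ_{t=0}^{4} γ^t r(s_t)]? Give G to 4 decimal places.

G = 9.5332

t=0: π = [0.1667, 0.1667, 0.1667, 0.0833, 0.1667, 0.2500], E[r] = 1.9167, γ^t·E[r] = 1.916667, running G = 1.916667
t=1: π = [0.1319, 0.2083, 0.1458, 0.1458, 0.1875, 0.1806], E[r] = 2.5000, γ^t·E[r] = 2.250000, running G = 4.166667
t=2: π = [0.1406, 0.1962, 0.1551, 0.1429, 0.1806, 0.1846], E[r] = 2.4375, γ^t·E[r] = 1.974375, running G = 6.141042
t=3: π = [0.1396, 0.1968, 0.1534, 0.1457, 0.1808, 0.1837], E[r] = 2.4486, γ^t·E[r] = 1.785059, running G = 7.926100
t=4: π = [0.1397, 0.1969, 0.1536, 0.1455, 0.1808, 0.1835], E[r] = 2.4495, γ^t·E[r] = 1.607146, running G = 9.533246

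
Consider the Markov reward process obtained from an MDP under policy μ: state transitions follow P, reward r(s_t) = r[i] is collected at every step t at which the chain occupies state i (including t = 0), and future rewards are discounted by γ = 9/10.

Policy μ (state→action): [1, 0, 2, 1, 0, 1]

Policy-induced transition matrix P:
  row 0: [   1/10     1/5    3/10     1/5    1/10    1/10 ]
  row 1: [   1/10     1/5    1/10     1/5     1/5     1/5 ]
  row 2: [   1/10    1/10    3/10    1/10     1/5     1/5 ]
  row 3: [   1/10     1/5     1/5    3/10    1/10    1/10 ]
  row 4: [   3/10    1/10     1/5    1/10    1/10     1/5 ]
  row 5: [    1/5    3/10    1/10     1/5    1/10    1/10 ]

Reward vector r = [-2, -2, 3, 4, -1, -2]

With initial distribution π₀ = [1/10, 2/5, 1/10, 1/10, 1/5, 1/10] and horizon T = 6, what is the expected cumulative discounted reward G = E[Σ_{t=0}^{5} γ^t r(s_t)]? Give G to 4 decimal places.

G = 0.0617

t=0: π = [0.1000, 0.4000, 0.1000, 0.1000, 0.2000, 0.1000], E[r] = -0.7000, γ^t·E[r] = -0.700000, running G = -0.700000
t=1: π = [0.1500, 0.1800, 0.1700, 0.1800, 0.1500, 0.1700], E[r] = 0.0800, γ^t·E[r] = 0.072000, running G = -0.628000
t=2: π = [0.1470, 0.1850, 0.1970, 0.1860, 0.1350, 0.1500], E[r] = 0.2360, γ^t·E[r] = 0.191160, running G = -0.436840
t=3: π = [0.1420, 0.1818, 0.2009, 0.1854, 0.1382, 0.1517], E[r] = 0.2551, γ^t·E[r] = 0.185968, running G = -0.250872
t=4: π = [0.1428, 0.1813, 0.2009, 0.1846, 0.1383, 0.1521], E[r] = 0.2508, γ^t·E[r] = 0.164517, running G = -0.086355
t=5: π = [0.1429, 0.1813, 0.2010, 0.1845, 0.1382, 0.1520], E[r] = 0.2507, γ^t·E[r] = 0.148019, running G = 0.061664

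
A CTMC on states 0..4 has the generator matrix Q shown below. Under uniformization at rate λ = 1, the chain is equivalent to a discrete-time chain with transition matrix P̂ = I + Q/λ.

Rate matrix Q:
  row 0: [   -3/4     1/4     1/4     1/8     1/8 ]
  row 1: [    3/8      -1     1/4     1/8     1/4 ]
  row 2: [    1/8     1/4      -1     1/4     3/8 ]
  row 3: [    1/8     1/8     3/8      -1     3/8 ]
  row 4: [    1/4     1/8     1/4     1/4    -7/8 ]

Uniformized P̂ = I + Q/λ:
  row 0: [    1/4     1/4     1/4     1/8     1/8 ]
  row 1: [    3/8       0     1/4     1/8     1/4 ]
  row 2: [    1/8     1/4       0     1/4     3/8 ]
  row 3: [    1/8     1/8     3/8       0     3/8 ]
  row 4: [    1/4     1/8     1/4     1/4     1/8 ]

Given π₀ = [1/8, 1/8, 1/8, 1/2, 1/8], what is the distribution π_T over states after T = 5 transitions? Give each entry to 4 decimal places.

t=0: π = [0.1250, 0.1250, 0.1250, 0.5000, 0.1250]
t=1: π = [0.1875, 0.1406, 0.2813, 0.0938, 0.2969]
t=2: π = [0.2207, 0.1660, 0.1914, 0.1855, 0.2363]
t=3: π = [0.2236, 0.1558, 0.2253, 0.1553, 0.2400]
t=4: π = [0.2219, 0.1617, 0.2131, 0.1638, 0.2396]
t=5: π = [0.2231, 0.1592, 0.2172, 0.1611, 0.2394]

π = [0.2231, 0.1592, 0.2172, 0.1611, 0.2394]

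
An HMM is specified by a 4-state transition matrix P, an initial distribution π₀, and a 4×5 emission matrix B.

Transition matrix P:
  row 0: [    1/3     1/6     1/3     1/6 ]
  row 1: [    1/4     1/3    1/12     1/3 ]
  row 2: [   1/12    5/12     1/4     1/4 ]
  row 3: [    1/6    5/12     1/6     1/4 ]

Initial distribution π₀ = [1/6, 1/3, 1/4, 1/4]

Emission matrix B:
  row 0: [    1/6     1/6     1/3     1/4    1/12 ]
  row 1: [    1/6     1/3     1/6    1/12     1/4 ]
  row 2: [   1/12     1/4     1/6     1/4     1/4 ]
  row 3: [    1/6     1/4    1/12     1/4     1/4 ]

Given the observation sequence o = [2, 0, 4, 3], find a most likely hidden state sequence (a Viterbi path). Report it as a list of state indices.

path = [1, 3, 1, 3]

t=0: δ = [5.556e-02, 5.556e-02, 4.167e-02, 2.083e-02]  (obs o_0=2)
t=1: δ = [3.086e-03, 3.086e-03, 1.543e-03, 3.086e-03]  ψ = [0, 1, 0, 1]  (obs o_1=0)
t=2: δ = [8.573e-05, 3.215e-04, 2.572e-04, 2.572e-04]  ψ = [0, 3, 0, 1]  (obs o_2=4)
t=3: δ = [2.009e-05, 8.931e-06, 1.608e-05, 2.679e-05]  ψ = [1, 1, 2, 1]  (obs o_3=3)
backtrack: best end state = 3; path = [1, 3, 1, 3]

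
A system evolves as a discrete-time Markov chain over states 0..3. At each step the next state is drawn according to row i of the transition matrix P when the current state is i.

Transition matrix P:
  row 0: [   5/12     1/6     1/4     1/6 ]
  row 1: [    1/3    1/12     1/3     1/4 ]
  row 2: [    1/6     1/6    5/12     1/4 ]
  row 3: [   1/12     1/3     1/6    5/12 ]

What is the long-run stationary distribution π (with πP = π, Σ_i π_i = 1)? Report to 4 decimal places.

Balance equations π_j = Σ_i π_i·P[i][j]:
  π_0 = 5/12·π_0 + 1/3·π_1 + 1/6·π_2 + 1/12·π_3
  π_1 = 1/6·π_0 + 1/12·π_1 + 1/6·π_2 + 1/3·π_3
  π_2 = 1/4·π_0 + 1/3·π_1 + 5/12·π_2 + 1/6·π_3
  normalize: π_0 + π_1 + π_2 + π_3 = 1
Solving the linear system gives exactly π = [91/387, 76/387, 113/387, 107/387].

π = [0.2351, 0.1964, 0.2920, 0.2765]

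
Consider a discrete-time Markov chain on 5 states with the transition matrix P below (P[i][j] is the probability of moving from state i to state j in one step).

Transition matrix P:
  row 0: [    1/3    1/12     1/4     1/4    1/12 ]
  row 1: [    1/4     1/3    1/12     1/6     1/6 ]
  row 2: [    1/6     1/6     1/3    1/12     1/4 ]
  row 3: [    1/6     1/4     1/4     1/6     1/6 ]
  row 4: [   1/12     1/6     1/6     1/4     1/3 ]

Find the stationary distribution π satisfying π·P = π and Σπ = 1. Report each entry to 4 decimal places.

π = [0.1996, 0.1982, 0.2183, 0.1819, 0.2019]

Balance equations π_j = Σ_i π_i·P[i][j]:
  π_0 = 1/3·π_0 + 1/4·π_1 + 1/6·π_2 + 1/6·π_3 + 1/12·π_4
  π_1 = 1/12·π_0 + 1/3·π_1 + 1/6·π_2 + 1/4·π_3 + 1/6·π_4
  π_2 = 1/4·π_0 + 1/12·π_1 + 1/3·π_2 + 1/4·π_3 + 1/6·π_4
  π_3 = 1/4·π_0 + 1/6·π_1 + 1/12·π_2 + 1/6·π_3 + 1/4·π_4
  normalize: π_0 + π_1 + π_2 + π_3 + π_4 = 1
Solving the linear system gives exactly π = [2413/12087, 2396/12087, 2639/12087, 733/4029, 2440/12087].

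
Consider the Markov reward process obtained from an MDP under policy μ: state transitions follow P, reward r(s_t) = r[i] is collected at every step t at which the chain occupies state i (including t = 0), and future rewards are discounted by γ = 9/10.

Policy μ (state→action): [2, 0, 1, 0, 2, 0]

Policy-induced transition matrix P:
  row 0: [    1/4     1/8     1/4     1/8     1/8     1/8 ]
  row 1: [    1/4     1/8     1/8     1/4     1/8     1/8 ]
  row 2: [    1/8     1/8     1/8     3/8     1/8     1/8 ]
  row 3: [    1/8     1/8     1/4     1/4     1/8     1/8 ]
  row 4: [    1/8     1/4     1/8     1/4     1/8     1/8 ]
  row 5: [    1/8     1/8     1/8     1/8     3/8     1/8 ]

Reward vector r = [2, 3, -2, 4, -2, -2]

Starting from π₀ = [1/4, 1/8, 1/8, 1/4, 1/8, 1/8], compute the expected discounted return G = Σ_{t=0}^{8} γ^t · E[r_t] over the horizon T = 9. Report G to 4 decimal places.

G = 5.1062

t=0: π = [0.2500, 0.1250, 0.1250, 0.2500, 0.1250, 0.1250], E[r] = 1.1250, γ^t·E[r] = 1.125000, running G = 1.125000
t=1: π = [0.1719, 0.1406, 0.1875, 0.2188, 0.1563, 0.1250], E[r] = 0.7031, γ^t·E[r] = 0.632813, running G = 1.757813
t=2: π = [0.1641, 0.1445, 0.1738, 0.2363, 0.1563, 0.1250], E[r] = 0.7969, γ^t·E[r] = 0.645469, running G = 2.403281
t=3: π = [0.1636, 0.1445, 0.1750, 0.2356, 0.1563, 0.1250], E[r] = 0.7905, γ^t·E[r] = 0.576294, running G = 2.979576
t=4: π = [0.1635, 0.1445, 0.1749, 0.2358, 0.1563, 0.1250], E[r] = 0.7916, γ^t·E[r] = 0.519346, running G = 3.498921
t=5: π = [0.1635, 0.1445, 0.1749, 0.2358, 0.1563, 0.1250], E[r] = 0.7915, γ^t·E[r] = 0.467353, running G = 3.966274
t=6: π = [0.1635, 0.1445, 0.1749, 0.2358, 0.1563, 0.1250], E[r] = 0.7915, γ^t·E[r] = 0.420626, running G = 4.386900
t=7: π = [0.1635, 0.1445, 0.1749, 0.2358, 0.1563, 0.1250], E[r] = 0.7915, γ^t·E[r] = 0.378563, running G = 4.765463
t=8: π = [0.1635, 0.1445, 0.1749, 0.2358, 0.1563, 0.1250], E[r] = 0.7915, γ^t·E[r] = 0.340706, running G = 5.106169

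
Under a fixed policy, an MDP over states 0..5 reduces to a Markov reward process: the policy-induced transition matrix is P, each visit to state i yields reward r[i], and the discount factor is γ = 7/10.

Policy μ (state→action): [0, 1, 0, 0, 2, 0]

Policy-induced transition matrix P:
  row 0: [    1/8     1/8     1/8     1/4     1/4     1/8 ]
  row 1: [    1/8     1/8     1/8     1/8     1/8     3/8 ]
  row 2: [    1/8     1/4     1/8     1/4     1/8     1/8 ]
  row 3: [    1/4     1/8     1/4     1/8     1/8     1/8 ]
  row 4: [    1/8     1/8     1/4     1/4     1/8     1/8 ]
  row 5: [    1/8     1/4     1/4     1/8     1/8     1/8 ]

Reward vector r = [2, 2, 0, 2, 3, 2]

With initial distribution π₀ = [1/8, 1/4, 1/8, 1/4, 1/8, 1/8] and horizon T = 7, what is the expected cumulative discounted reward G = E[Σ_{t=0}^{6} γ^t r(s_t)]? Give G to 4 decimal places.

t=0: π = [0.1250, 0.2500, 0.1250, 0.2500, 0.1250, 0.1250], E[r] = 1.8750, γ^t·E[r] = 1.875000, running G = 1.875000
t=1: π = [0.1563, 0.1563, 0.1875, 0.1719, 0.1406, 0.1875], E[r] = 1.7656, γ^t·E[r] = 1.235938, running G = 3.110938
t=2: π = [0.1465, 0.1719, 0.1875, 0.1855, 0.1445, 0.1641], E[r] = 1.7695, γ^t·E[r] = 0.867070, running G = 3.978008
t=3: π = [0.1482, 0.1689, 0.1868, 0.1848, 0.1433, 0.1680], E[r] = 1.7698, γ^t·E[r] = 0.607033, running G = 4.585041
t=4: π = [0.1481, 0.1693, 0.1870, 0.1848, 0.1435, 0.1672], E[r] = 1.7695, γ^t·E[r] = 0.424857, running G = 5.009898
t=5: π = [0.1481, 0.1693, 0.1869, 0.1848, 0.1435, 0.1673], E[r] = 1.7696, γ^t·E[r] = 0.297421, running G = 5.307319
t=6: π = [0.1481, 0.1693, 0.1870, 0.1848, 0.1435, 0.1673], E[r] = 1.7696, γ^t·E[r] = 0.208191, running G = 5.515510

G = 5.5155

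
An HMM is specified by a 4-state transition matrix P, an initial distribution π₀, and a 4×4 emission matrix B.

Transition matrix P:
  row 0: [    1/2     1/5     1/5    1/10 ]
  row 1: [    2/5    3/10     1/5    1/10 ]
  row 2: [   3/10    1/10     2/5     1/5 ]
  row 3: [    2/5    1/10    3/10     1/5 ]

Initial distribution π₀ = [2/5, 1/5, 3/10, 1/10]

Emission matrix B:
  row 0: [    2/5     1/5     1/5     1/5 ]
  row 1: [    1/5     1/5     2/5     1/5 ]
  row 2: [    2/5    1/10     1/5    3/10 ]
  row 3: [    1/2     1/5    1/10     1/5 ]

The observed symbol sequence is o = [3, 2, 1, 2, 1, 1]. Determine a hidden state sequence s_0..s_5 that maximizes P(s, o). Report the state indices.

t=0: δ = [8.000e-02, 4.000e-02, 9.000e-02, 2.000e-02]  (obs o_0=3)
t=1: δ = [8.000e-03, 6.400e-03, 7.200e-03, 1.800e-03]  ψ = [0, 0, 2, 2]  (obs o_1=2)
t=2: δ = [8.000e-04, 3.840e-04, 2.880e-04, 2.880e-04]  ψ = [0, 1, 2, 2]  (obs o_2=1)
t=3: δ = [8.000e-05, 6.400e-05, 3.200e-05, 8.000e-06]  ψ = [0, 0, 0, 0]  (obs o_3=2)
t=4: δ = [8.000e-06, 3.840e-06, 1.600e-06, 1.600e-06]  ψ = [0, 1, 0, 0]  (obs o_4=1)
t=5: δ = [8.000e-07, 3.200e-07, 1.600e-07, 1.600e-07]  ψ = [0, 0, 0, 0]  (obs o_5=1)
backtrack: best end state = 0; path = [0, 0, 0, 0, 0, 0]

path = [0, 0, 0, 0, 0, 0]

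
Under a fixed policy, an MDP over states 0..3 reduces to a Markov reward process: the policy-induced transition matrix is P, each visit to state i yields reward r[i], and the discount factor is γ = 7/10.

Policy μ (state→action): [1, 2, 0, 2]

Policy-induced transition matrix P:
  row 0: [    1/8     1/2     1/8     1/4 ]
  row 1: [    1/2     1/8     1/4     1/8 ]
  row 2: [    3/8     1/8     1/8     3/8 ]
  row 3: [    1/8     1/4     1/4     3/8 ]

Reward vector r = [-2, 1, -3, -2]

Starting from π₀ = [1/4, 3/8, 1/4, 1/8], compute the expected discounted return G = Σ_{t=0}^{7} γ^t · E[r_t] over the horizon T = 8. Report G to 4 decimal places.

t=0: π = [0.2500, 0.3750, 0.2500, 0.1250], E[r] = -1.1250, γ^t·E[r] = -1.125000, running G = -1.125000
t=1: π = [0.3281, 0.2344, 0.1875, 0.2500], E[r] = -1.4844, γ^t·E[r] = -1.039063, running G = -2.164063
t=2: π = [0.2598, 0.2793, 0.1855, 0.2754], E[r] = -1.3477, γ^t·E[r] = -0.660352, running G = -2.824414
t=3: π = [0.2761, 0.2568, 0.1943, 0.2727], E[r] = -1.4238, γ^t·E[r] = -0.488373, running G = -3.312787
t=4: π = [0.2699, 0.2626, 0.1912, 0.2763], E[r] = -1.4033, γ^t·E[r] = -0.336930, running G = -3.649717
t=5: π = [0.2713, 0.2607, 0.1924, 0.2756], E[r] = -1.4101, γ^t·E[r] = -0.237000, running G = -3.886717
t=6: π = [0.2709, 0.2612, 0.1920, 0.2759], E[r] = -1.4085, γ^t·E[r] = -0.165708, running G = -4.052425
t=7: π = [0.2710, 0.2611, 0.1921, 0.2758], E[r] = -1.4089, γ^t·E[r] = -0.116032, running G = -4.168457

G = -4.1685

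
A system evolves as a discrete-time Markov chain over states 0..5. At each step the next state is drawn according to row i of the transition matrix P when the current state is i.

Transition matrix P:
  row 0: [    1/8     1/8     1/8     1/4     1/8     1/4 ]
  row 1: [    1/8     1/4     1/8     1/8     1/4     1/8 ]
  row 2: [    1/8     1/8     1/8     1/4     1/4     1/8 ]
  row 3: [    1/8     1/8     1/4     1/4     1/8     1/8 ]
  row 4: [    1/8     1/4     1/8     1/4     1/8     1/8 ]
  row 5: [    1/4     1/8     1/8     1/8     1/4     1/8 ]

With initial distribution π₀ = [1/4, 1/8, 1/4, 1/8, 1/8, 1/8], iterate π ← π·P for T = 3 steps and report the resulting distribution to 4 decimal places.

π = [0.1428, 0.1687, 0.1514, 0.2112, 0.1829, 0.1431]

t=0: π = [0.2500, 0.1250, 0.2500, 0.1250, 0.1250, 0.1250]
t=1: π = [0.1406, 0.1563, 0.1406, 0.2188, 0.1875, 0.1563]
t=2: π = [0.1445, 0.1680, 0.1523, 0.2109, 0.1816, 0.1426]
t=3: π = [0.1428, 0.1687, 0.1514, 0.2112, 0.1829, 0.1431]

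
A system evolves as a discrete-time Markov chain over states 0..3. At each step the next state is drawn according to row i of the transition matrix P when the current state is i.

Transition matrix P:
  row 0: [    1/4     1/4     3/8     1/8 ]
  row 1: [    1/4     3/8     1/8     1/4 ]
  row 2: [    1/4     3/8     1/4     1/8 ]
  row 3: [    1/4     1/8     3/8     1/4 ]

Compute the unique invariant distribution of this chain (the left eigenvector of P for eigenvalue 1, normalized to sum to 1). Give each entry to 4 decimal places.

Balance equations π_j = Σ_i π_i·P[i][j]:
  π_0 = 1/4·π_0 + 1/4·π_1 + 1/4·π_2 + 1/4·π_3
  π_1 = 1/4·π_0 + 3/8·π_1 + 3/8·π_2 + 1/8·π_3
  π_2 = 3/8·π_0 + 1/8·π_1 + 1/4·π_2 + 3/8·π_3
  normalize: π_0 + π_1 + π_2 + π_3 = 1
Solving the linear system gives exactly π = [1/4, 69/232, 31/116, 43/232].

π = [0.2500, 0.2974, 0.2672, 0.1853]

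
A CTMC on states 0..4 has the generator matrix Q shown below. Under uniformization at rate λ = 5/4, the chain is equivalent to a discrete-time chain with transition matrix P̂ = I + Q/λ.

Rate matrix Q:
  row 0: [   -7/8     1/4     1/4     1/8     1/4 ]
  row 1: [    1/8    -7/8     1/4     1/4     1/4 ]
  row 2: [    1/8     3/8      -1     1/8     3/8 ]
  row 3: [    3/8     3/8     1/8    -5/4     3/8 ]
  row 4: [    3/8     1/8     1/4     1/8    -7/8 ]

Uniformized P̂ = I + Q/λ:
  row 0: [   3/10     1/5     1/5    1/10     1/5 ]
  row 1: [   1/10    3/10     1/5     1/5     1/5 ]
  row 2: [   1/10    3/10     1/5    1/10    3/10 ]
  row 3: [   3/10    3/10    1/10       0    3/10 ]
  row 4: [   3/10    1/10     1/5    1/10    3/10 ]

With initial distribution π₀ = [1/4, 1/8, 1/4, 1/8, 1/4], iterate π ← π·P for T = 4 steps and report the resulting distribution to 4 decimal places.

π = [0.2168, 0.2272, 0.1889, 0.1116, 0.2556]

t=0: π = [0.2500, 0.1250, 0.2500, 0.1250, 0.2500]
t=1: π = [0.2250, 0.2250, 0.1875, 0.1000, 0.2625]
t=2: π = [0.2175, 0.2250, 0.1900, 0.1125, 0.2550]
t=3: π = [0.2170, 0.2273, 0.1888, 0.1113, 0.2558]
t=4: π = [0.2168, 0.2272, 0.1889, 0.1116, 0.2556]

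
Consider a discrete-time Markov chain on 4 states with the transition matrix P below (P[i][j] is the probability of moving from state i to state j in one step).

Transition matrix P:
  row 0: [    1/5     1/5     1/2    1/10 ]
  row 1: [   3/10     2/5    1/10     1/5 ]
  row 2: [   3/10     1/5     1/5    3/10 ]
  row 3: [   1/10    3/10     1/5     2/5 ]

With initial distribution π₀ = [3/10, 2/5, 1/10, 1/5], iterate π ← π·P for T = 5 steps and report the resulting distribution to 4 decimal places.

π = [0.2270, 0.2814, 0.2401, 0.2516]

t=0: π = [0.3000, 0.4000, 0.1000, 0.2000]
t=1: π = [0.2300, 0.3000, 0.2500, 0.2200]
t=2: π = [0.2330, 0.2820, 0.2390, 0.2460]
t=3: π = [0.2275, 0.2810, 0.2417, 0.2498]
t=4: π = [0.2273, 0.2812, 0.2402, 0.2514]
t=5: π = [0.2270, 0.2814, 0.2401, 0.2516]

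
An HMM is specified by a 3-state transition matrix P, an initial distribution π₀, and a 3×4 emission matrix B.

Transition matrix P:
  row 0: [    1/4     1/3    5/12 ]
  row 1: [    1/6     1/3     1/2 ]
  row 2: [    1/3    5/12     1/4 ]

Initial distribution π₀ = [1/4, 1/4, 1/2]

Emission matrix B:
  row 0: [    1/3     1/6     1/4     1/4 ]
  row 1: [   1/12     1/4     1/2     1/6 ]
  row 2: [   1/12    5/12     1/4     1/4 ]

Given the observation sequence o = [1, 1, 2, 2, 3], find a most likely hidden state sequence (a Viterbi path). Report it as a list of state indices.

path = [2, 2, 1, 1, 2]

t=0: δ = [4.167e-02, 6.250e-02, 2.083e-01]  (obs o_0=1)
t=1: δ = [1.157e-02, 2.170e-02, 2.170e-02]  ψ = [2, 2, 2]  (obs o_1=1)
t=2: δ = [1.808e-03, 4.521e-03, 2.713e-03]  ψ = [2, 2, 1]  (obs o_2=2)
t=3: δ = [2.261e-04, 7.535e-04, 5.651e-04]  ψ = [2, 1, 1]  (obs o_3=2)
t=4: δ = [4.710e-05, 4.186e-05, 9.419e-05]  ψ = [2, 1, 1]  (obs o_4=3)
backtrack: best end state = 2; path = [2, 2, 1, 1, 2]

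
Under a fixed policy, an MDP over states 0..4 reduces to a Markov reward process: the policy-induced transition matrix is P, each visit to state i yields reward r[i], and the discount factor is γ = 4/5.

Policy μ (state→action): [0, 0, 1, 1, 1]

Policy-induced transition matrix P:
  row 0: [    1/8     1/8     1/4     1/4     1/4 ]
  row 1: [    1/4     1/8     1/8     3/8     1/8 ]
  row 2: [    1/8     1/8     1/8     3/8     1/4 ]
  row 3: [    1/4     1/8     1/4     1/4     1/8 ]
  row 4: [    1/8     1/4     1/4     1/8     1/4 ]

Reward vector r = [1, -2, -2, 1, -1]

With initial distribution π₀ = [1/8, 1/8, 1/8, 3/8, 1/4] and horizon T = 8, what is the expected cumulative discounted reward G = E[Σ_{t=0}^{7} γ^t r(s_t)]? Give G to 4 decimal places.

t=0: π = [0.1250, 0.1250, 0.1250, 0.3750, 0.2500], E[r] = -0.2500, γ^t·E[r] = -0.250000, running G = -0.250000
t=1: π = [0.1875, 0.1563, 0.2188, 0.2500, 0.1875], E[r] = -0.5000, γ^t·E[r] = -0.400000, running G = -0.650000
t=2: π = [0.1758, 0.1484, 0.2031, 0.2734, 0.1992], E[r] = -0.4531, γ^t·E[r] = -0.290000, running G = -0.940000
t=3: π = [0.1777, 0.1499, 0.2061, 0.2690, 0.1973], E[r] = -0.4624, γ^t·E[r] = -0.236750, running G = -1.176750
t=4: π = [0.1774, 0.1497, 0.2055, 0.2698, 0.1976], E[r] = -0.4608, γ^t·E[r] = -0.188725, running G = -1.365475
t=5: π = [0.1774, 0.1497, 0.2056, 0.2697, 0.1976], E[r] = -0.4611, γ^t·E[r] = -0.151078, running G = -1.516553
t=6: π = [0.1774, 0.1497, 0.2056, 0.2697, 0.1976], E[r] = -0.4610, γ^t·E[r] = -0.120848, running G = -1.637400
t=7: π = [0.1774, 0.1497, 0.2056, 0.2697, 0.1976], E[r] = -0.4610, γ^t·E[r] = -0.096680, running G = -1.734080

G = -1.7341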